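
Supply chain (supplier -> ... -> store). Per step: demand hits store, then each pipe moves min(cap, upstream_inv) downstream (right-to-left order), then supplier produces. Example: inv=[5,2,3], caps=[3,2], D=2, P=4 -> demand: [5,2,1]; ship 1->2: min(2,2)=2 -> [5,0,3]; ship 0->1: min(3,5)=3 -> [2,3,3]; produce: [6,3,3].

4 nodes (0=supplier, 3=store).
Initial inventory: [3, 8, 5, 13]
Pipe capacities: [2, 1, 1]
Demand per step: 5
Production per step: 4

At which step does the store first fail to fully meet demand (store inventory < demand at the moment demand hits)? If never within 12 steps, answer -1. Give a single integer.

Step 1: demand=5,sold=5 ship[2->3]=1 ship[1->2]=1 ship[0->1]=2 prod=4 -> [5 9 5 9]
Step 2: demand=5,sold=5 ship[2->3]=1 ship[1->2]=1 ship[0->1]=2 prod=4 -> [7 10 5 5]
Step 3: demand=5,sold=5 ship[2->3]=1 ship[1->2]=1 ship[0->1]=2 prod=4 -> [9 11 5 1]
Step 4: demand=5,sold=1 ship[2->3]=1 ship[1->2]=1 ship[0->1]=2 prod=4 -> [11 12 5 1]
Step 5: demand=5,sold=1 ship[2->3]=1 ship[1->2]=1 ship[0->1]=2 prod=4 -> [13 13 5 1]
Step 6: demand=5,sold=1 ship[2->3]=1 ship[1->2]=1 ship[0->1]=2 prod=4 -> [15 14 5 1]
Step 7: demand=5,sold=1 ship[2->3]=1 ship[1->2]=1 ship[0->1]=2 prod=4 -> [17 15 5 1]
Step 8: demand=5,sold=1 ship[2->3]=1 ship[1->2]=1 ship[0->1]=2 prod=4 -> [19 16 5 1]
Step 9: demand=5,sold=1 ship[2->3]=1 ship[1->2]=1 ship[0->1]=2 prod=4 -> [21 17 5 1]
Step 10: demand=5,sold=1 ship[2->3]=1 ship[1->2]=1 ship[0->1]=2 prod=4 -> [23 18 5 1]
Step 11: demand=5,sold=1 ship[2->3]=1 ship[1->2]=1 ship[0->1]=2 prod=4 -> [25 19 5 1]
Step 12: demand=5,sold=1 ship[2->3]=1 ship[1->2]=1 ship[0->1]=2 prod=4 -> [27 20 5 1]
First stockout at step 4

4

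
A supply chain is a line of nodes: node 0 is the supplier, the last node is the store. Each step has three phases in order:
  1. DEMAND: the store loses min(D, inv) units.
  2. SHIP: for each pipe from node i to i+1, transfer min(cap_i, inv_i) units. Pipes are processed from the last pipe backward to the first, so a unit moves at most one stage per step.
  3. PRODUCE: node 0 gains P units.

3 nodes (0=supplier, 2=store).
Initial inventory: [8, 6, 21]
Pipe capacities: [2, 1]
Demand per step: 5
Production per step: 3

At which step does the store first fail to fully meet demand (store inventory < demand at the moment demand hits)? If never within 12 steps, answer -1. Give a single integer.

Step 1: demand=5,sold=5 ship[1->2]=1 ship[0->1]=2 prod=3 -> [9 7 17]
Step 2: demand=5,sold=5 ship[1->2]=1 ship[0->1]=2 prod=3 -> [10 8 13]
Step 3: demand=5,sold=5 ship[1->2]=1 ship[0->1]=2 prod=3 -> [11 9 9]
Step 4: demand=5,sold=5 ship[1->2]=1 ship[0->1]=2 prod=3 -> [12 10 5]
Step 5: demand=5,sold=5 ship[1->2]=1 ship[0->1]=2 prod=3 -> [13 11 1]
Step 6: demand=5,sold=1 ship[1->2]=1 ship[0->1]=2 prod=3 -> [14 12 1]
Step 7: demand=5,sold=1 ship[1->2]=1 ship[0->1]=2 prod=3 -> [15 13 1]
Step 8: demand=5,sold=1 ship[1->2]=1 ship[0->1]=2 prod=3 -> [16 14 1]
Step 9: demand=5,sold=1 ship[1->2]=1 ship[0->1]=2 prod=3 -> [17 15 1]
Step 10: demand=5,sold=1 ship[1->2]=1 ship[0->1]=2 prod=3 -> [18 16 1]
Step 11: demand=5,sold=1 ship[1->2]=1 ship[0->1]=2 prod=3 -> [19 17 1]
Step 12: demand=5,sold=1 ship[1->2]=1 ship[0->1]=2 prod=3 -> [20 18 1]
First stockout at step 6

6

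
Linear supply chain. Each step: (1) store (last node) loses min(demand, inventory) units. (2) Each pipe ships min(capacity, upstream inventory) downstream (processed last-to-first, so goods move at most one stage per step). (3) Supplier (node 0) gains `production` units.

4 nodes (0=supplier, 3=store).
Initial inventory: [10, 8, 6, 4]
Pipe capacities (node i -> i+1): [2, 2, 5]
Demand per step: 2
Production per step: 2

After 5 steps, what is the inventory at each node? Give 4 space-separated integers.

Step 1: demand=2,sold=2 ship[2->3]=5 ship[1->2]=2 ship[0->1]=2 prod=2 -> inv=[10 8 3 7]
Step 2: demand=2,sold=2 ship[2->3]=3 ship[1->2]=2 ship[0->1]=2 prod=2 -> inv=[10 8 2 8]
Step 3: demand=2,sold=2 ship[2->3]=2 ship[1->2]=2 ship[0->1]=2 prod=2 -> inv=[10 8 2 8]
Step 4: demand=2,sold=2 ship[2->3]=2 ship[1->2]=2 ship[0->1]=2 prod=2 -> inv=[10 8 2 8]
Step 5: demand=2,sold=2 ship[2->3]=2 ship[1->2]=2 ship[0->1]=2 prod=2 -> inv=[10 8 2 8]

10 8 2 8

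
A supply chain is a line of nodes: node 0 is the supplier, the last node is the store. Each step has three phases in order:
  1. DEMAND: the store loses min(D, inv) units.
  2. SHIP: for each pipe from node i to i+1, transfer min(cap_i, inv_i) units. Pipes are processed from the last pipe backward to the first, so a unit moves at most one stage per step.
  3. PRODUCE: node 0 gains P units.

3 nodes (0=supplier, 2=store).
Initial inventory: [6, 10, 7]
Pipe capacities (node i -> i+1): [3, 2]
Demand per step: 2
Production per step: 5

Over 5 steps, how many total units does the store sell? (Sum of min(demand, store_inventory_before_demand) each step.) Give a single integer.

Step 1: sold=2 (running total=2) -> [8 11 7]
Step 2: sold=2 (running total=4) -> [10 12 7]
Step 3: sold=2 (running total=6) -> [12 13 7]
Step 4: sold=2 (running total=8) -> [14 14 7]
Step 5: sold=2 (running total=10) -> [16 15 7]

Answer: 10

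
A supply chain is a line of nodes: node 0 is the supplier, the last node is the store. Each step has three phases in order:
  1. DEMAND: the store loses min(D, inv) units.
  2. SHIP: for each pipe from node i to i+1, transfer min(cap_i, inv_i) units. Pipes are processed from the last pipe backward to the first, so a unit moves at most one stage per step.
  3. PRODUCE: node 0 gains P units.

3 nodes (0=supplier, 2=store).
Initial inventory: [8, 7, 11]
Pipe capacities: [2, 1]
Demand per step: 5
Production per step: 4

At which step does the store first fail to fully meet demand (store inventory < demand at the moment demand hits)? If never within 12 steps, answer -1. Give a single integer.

Step 1: demand=5,sold=5 ship[1->2]=1 ship[0->1]=2 prod=4 -> [10 8 7]
Step 2: demand=5,sold=5 ship[1->2]=1 ship[0->1]=2 prod=4 -> [12 9 3]
Step 3: demand=5,sold=3 ship[1->2]=1 ship[0->1]=2 prod=4 -> [14 10 1]
Step 4: demand=5,sold=1 ship[1->2]=1 ship[0->1]=2 prod=4 -> [16 11 1]
Step 5: demand=5,sold=1 ship[1->2]=1 ship[0->1]=2 prod=4 -> [18 12 1]
Step 6: demand=5,sold=1 ship[1->2]=1 ship[0->1]=2 prod=4 -> [20 13 1]
Step 7: demand=5,sold=1 ship[1->2]=1 ship[0->1]=2 prod=4 -> [22 14 1]
Step 8: demand=5,sold=1 ship[1->2]=1 ship[0->1]=2 prod=4 -> [24 15 1]
Step 9: demand=5,sold=1 ship[1->2]=1 ship[0->1]=2 prod=4 -> [26 16 1]
Step 10: demand=5,sold=1 ship[1->2]=1 ship[0->1]=2 prod=4 -> [28 17 1]
Step 11: demand=5,sold=1 ship[1->2]=1 ship[0->1]=2 prod=4 -> [30 18 1]
Step 12: demand=5,sold=1 ship[1->2]=1 ship[0->1]=2 prod=4 -> [32 19 1]
First stockout at step 3

3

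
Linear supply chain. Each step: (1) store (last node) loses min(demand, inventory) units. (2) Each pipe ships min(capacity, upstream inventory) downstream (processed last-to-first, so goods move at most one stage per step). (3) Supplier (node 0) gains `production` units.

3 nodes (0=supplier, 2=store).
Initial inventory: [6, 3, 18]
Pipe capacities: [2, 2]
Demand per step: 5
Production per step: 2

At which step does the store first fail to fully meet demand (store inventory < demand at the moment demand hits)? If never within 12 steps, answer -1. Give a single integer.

Step 1: demand=5,sold=5 ship[1->2]=2 ship[0->1]=2 prod=2 -> [6 3 15]
Step 2: demand=5,sold=5 ship[1->2]=2 ship[0->1]=2 prod=2 -> [6 3 12]
Step 3: demand=5,sold=5 ship[1->2]=2 ship[0->1]=2 prod=2 -> [6 3 9]
Step 4: demand=5,sold=5 ship[1->2]=2 ship[0->1]=2 prod=2 -> [6 3 6]
Step 5: demand=5,sold=5 ship[1->2]=2 ship[0->1]=2 prod=2 -> [6 3 3]
Step 6: demand=5,sold=3 ship[1->2]=2 ship[0->1]=2 prod=2 -> [6 3 2]
Step 7: demand=5,sold=2 ship[1->2]=2 ship[0->1]=2 prod=2 -> [6 3 2]
Step 8: demand=5,sold=2 ship[1->2]=2 ship[0->1]=2 prod=2 -> [6 3 2]
Step 9: demand=5,sold=2 ship[1->2]=2 ship[0->1]=2 prod=2 -> [6 3 2]
Step 10: demand=5,sold=2 ship[1->2]=2 ship[0->1]=2 prod=2 -> [6 3 2]
Step 11: demand=5,sold=2 ship[1->2]=2 ship[0->1]=2 prod=2 -> [6 3 2]
Step 12: demand=5,sold=2 ship[1->2]=2 ship[0->1]=2 prod=2 -> [6 3 2]
First stockout at step 6

6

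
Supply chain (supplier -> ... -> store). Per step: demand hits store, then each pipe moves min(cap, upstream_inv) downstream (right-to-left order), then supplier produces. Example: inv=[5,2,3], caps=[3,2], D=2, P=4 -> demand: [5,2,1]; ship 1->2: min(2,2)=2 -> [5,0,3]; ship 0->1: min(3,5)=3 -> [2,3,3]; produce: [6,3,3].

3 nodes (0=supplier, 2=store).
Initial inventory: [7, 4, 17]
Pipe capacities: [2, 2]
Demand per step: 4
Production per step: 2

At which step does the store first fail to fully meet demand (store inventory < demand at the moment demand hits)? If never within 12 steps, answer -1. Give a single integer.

Step 1: demand=4,sold=4 ship[1->2]=2 ship[0->1]=2 prod=2 -> [7 4 15]
Step 2: demand=4,sold=4 ship[1->2]=2 ship[0->1]=2 prod=2 -> [7 4 13]
Step 3: demand=4,sold=4 ship[1->2]=2 ship[0->1]=2 prod=2 -> [7 4 11]
Step 4: demand=4,sold=4 ship[1->2]=2 ship[0->1]=2 prod=2 -> [7 4 9]
Step 5: demand=4,sold=4 ship[1->2]=2 ship[0->1]=2 prod=2 -> [7 4 7]
Step 6: demand=4,sold=4 ship[1->2]=2 ship[0->1]=2 prod=2 -> [7 4 5]
Step 7: demand=4,sold=4 ship[1->2]=2 ship[0->1]=2 prod=2 -> [7 4 3]
Step 8: demand=4,sold=3 ship[1->2]=2 ship[0->1]=2 prod=2 -> [7 4 2]
Step 9: demand=4,sold=2 ship[1->2]=2 ship[0->1]=2 prod=2 -> [7 4 2]
Step 10: demand=4,sold=2 ship[1->2]=2 ship[0->1]=2 prod=2 -> [7 4 2]
Step 11: demand=4,sold=2 ship[1->2]=2 ship[0->1]=2 prod=2 -> [7 4 2]
Step 12: demand=4,sold=2 ship[1->2]=2 ship[0->1]=2 prod=2 -> [7 4 2]
First stockout at step 8

8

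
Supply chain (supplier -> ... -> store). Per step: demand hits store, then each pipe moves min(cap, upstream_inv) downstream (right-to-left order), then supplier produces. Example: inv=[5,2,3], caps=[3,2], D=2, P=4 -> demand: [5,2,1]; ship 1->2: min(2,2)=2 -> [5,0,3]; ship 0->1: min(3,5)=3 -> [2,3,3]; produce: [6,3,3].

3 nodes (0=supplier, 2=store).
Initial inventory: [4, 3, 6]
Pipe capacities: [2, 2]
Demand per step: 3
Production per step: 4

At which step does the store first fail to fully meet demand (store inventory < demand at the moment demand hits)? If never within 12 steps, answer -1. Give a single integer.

Step 1: demand=3,sold=3 ship[1->2]=2 ship[0->1]=2 prod=4 -> [6 3 5]
Step 2: demand=3,sold=3 ship[1->2]=2 ship[0->1]=2 prod=4 -> [8 3 4]
Step 3: demand=3,sold=3 ship[1->2]=2 ship[0->1]=2 prod=4 -> [10 3 3]
Step 4: demand=3,sold=3 ship[1->2]=2 ship[0->1]=2 prod=4 -> [12 3 2]
Step 5: demand=3,sold=2 ship[1->2]=2 ship[0->1]=2 prod=4 -> [14 3 2]
Step 6: demand=3,sold=2 ship[1->2]=2 ship[0->1]=2 prod=4 -> [16 3 2]
Step 7: demand=3,sold=2 ship[1->2]=2 ship[0->1]=2 prod=4 -> [18 3 2]
Step 8: demand=3,sold=2 ship[1->2]=2 ship[0->1]=2 prod=4 -> [20 3 2]
Step 9: demand=3,sold=2 ship[1->2]=2 ship[0->1]=2 prod=4 -> [22 3 2]
Step 10: demand=3,sold=2 ship[1->2]=2 ship[0->1]=2 prod=4 -> [24 3 2]
Step 11: demand=3,sold=2 ship[1->2]=2 ship[0->1]=2 prod=4 -> [26 3 2]
Step 12: demand=3,sold=2 ship[1->2]=2 ship[0->1]=2 prod=4 -> [28 3 2]
First stockout at step 5

5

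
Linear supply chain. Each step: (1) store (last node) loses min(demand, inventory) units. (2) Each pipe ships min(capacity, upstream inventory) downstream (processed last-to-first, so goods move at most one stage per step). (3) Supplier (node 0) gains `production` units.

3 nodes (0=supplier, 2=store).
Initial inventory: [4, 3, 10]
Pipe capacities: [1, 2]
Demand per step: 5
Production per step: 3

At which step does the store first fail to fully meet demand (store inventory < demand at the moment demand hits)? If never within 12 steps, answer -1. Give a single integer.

Step 1: demand=5,sold=5 ship[1->2]=2 ship[0->1]=1 prod=3 -> [6 2 7]
Step 2: demand=5,sold=5 ship[1->2]=2 ship[0->1]=1 prod=3 -> [8 1 4]
Step 3: demand=5,sold=4 ship[1->2]=1 ship[0->1]=1 prod=3 -> [10 1 1]
Step 4: demand=5,sold=1 ship[1->2]=1 ship[0->1]=1 prod=3 -> [12 1 1]
Step 5: demand=5,sold=1 ship[1->2]=1 ship[0->1]=1 prod=3 -> [14 1 1]
Step 6: demand=5,sold=1 ship[1->2]=1 ship[0->1]=1 prod=3 -> [16 1 1]
Step 7: demand=5,sold=1 ship[1->2]=1 ship[0->1]=1 prod=3 -> [18 1 1]
Step 8: demand=5,sold=1 ship[1->2]=1 ship[0->1]=1 prod=3 -> [20 1 1]
Step 9: demand=5,sold=1 ship[1->2]=1 ship[0->1]=1 prod=3 -> [22 1 1]
Step 10: demand=5,sold=1 ship[1->2]=1 ship[0->1]=1 prod=3 -> [24 1 1]
Step 11: demand=5,sold=1 ship[1->2]=1 ship[0->1]=1 prod=3 -> [26 1 1]
Step 12: demand=5,sold=1 ship[1->2]=1 ship[0->1]=1 prod=3 -> [28 1 1]
First stockout at step 3

3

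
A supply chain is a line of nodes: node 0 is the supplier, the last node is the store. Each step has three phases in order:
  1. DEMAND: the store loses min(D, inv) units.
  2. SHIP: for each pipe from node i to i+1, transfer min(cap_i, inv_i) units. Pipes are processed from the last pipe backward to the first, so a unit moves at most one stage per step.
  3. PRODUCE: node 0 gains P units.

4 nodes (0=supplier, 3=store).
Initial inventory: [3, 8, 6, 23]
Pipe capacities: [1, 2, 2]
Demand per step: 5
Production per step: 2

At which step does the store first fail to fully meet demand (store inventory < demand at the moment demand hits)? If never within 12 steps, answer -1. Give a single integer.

Step 1: demand=5,sold=5 ship[2->3]=2 ship[1->2]=2 ship[0->1]=1 prod=2 -> [4 7 6 20]
Step 2: demand=5,sold=5 ship[2->3]=2 ship[1->2]=2 ship[0->1]=1 prod=2 -> [5 6 6 17]
Step 3: demand=5,sold=5 ship[2->3]=2 ship[1->2]=2 ship[0->1]=1 prod=2 -> [6 5 6 14]
Step 4: demand=5,sold=5 ship[2->3]=2 ship[1->2]=2 ship[0->1]=1 prod=2 -> [7 4 6 11]
Step 5: demand=5,sold=5 ship[2->3]=2 ship[1->2]=2 ship[0->1]=1 prod=2 -> [8 3 6 8]
Step 6: demand=5,sold=5 ship[2->3]=2 ship[1->2]=2 ship[0->1]=1 prod=2 -> [9 2 6 5]
Step 7: demand=5,sold=5 ship[2->3]=2 ship[1->2]=2 ship[0->1]=1 prod=2 -> [10 1 6 2]
Step 8: demand=5,sold=2 ship[2->3]=2 ship[1->2]=1 ship[0->1]=1 prod=2 -> [11 1 5 2]
Step 9: demand=5,sold=2 ship[2->3]=2 ship[1->2]=1 ship[0->1]=1 prod=2 -> [12 1 4 2]
Step 10: demand=5,sold=2 ship[2->3]=2 ship[1->2]=1 ship[0->1]=1 prod=2 -> [13 1 3 2]
Step 11: demand=5,sold=2 ship[2->3]=2 ship[1->2]=1 ship[0->1]=1 prod=2 -> [14 1 2 2]
Step 12: demand=5,sold=2 ship[2->3]=2 ship[1->2]=1 ship[0->1]=1 prod=2 -> [15 1 1 2]
First stockout at step 8

8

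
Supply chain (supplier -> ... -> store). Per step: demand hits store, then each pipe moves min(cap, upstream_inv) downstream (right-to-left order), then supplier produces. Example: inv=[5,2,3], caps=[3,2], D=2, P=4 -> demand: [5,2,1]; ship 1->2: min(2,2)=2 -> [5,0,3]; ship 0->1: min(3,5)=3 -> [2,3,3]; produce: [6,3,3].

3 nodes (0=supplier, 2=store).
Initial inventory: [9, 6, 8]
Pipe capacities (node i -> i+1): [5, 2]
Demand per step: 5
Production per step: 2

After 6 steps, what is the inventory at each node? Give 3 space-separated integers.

Step 1: demand=5,sold=5 ship[1->2]=2 ship[0->1]=5 prod=2 -> inv=[6 9 5]
Step 2: demand=5,sold=5 ship[1->2]=2 ship[0->1]=5 prod=2 -> inv=[3 12 2]
Step 3: demand=5,sold=2 ship[1->2]=2 ship[0->1]=3 prod=2 -> inv=[2 13 2]
Step 4: demand=5,sold=2 ship[1->2]=2 ship[0->1]=2 prod=2 -> inv=[2 13 2]
Step 5: demand=5,sold=2 ship[1->2]=2 ship[0->1]=2 prod=2 -> inv=[2 13 2]
Step 6: demand=5,sold=2 ship[1->2]=2 ship[0->1]=2 prod=2 -> inv=[2 13 2]

2 13 2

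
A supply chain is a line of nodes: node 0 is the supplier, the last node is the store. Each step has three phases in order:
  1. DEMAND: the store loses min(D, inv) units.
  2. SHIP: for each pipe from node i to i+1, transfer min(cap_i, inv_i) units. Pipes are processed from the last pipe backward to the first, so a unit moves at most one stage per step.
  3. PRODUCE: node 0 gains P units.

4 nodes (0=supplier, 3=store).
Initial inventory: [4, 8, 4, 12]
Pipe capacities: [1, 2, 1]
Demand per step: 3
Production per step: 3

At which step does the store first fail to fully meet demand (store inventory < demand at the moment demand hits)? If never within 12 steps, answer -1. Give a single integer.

Step 1: demand=3,sold=3 ship[2->3]=1 ship[1->2]=2 ship[0->1]=1 prod=3 -> [6 7 5 10]
Step 2: demand=3,sold=3 ship[2->3]=1 ship[1->2]=2 ship[0->1]=1 prod=3 -> [8 6 6 8]
Step 3: demand=3,sold=3 ship[2->3]=1 ship[1->2]=2 ship[0->1]=1 prod=3 -> [10 5 7 6]
Step 4: demand=3,sold=3 ship[2->3]=1 ship[1->2]=2 ship[0->1]=1 prod=3 -> [12 4 8 4]
Step 5: demand=3,sold=3 ship[2->3]=1 ship[1->2]=2 ship[0->1]=1 prod=3 -> [14 3 9 2]
Step 6: demand=3,sold=2 ship[2->3]=1 ship[1->2]=2 ship[0->1]=1 prod=3 -> [16 2 10 1]
Step 7: demand=3,sold=1 ship[2->3]=1 ship[1->2]=2 ship[0->1]=1 prod=3 -> [18 1 11 1]
Step 8: demand=3,sold=1 ship[2->3]=1 ship[1->2]=1 ship[0->1]=1 prod=3 -> [20 1 11 1]
Step 9: demand=3,sold=1 ship[2->3]=1 ship[1->2]=1 ship[0->1]=1 prod=3 -> [22 1 11 1]
Step 10: demand=3,sold=1 ship[2->3]=1 ship[1->2]=1 ship[0->1]=1 prod=3 -> [24 1 11 1]
Step 11: demand=3,sold=1 ship[2->3]=1 ship[1->2]=1 ship[0->1]=1 prod=3 -> [26 1 11 1]
Step 12: demand=3,sold=1 ship[2->3]=1 ship[1->2]=1 ship[0->1]=1 prod=3 -> [28 1 11 1]
First stockout at step 6

6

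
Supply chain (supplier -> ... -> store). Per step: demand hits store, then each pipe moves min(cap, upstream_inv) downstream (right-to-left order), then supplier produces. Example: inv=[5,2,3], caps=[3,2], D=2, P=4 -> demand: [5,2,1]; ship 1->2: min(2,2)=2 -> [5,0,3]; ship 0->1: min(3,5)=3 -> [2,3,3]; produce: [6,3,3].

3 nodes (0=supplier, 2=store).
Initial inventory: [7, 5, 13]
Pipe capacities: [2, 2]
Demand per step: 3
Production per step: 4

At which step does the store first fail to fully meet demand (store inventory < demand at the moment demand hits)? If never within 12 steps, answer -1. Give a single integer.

Step 1: demand=3,sold=3 ship[1->2]=2 ship[0->1]=2 prod=4 -> [9 5 12]
Step 2: demand=3,sold=3 ship[1->2]=2 ship[0->1]=2 prod=4 -> [11 5 11]
Step 3: demand=3,sold=3 ship[1->2]=2 ship[0->1]=2 prod=4 -> [13 5 10]
Step 4: demand=3,sold=3 ship[1->2]=2 ship[0->1]=2 prod=4 -> [15 5 9]
Step 5: demand=3,sold=3 ship[1->2]=2 ship[0->1]=2 prod=4 -> [17 5 8]
Step 6: demand=3,sold=3 ship[1->2]=2 ship[0->1]=2 prod=4 -> [19 5 7]
Step 7: demand=3,sold=3 ship[1->2]=2 ship[0->1]=2 prod=4 -> [21 5 6]
Step 8: demand=3,sold=3 ship[1->2]=2 ship[0->1]=2 prod=4 -> [23 5 5]
Step 9: demand=3,sold=3 ship[1->2]=2 ship[0->1]=2 prod=4 -> [25 5 4]
Step 10: demand=3,sold=3 ship[1->2]=2 ship[0->1]=2 prod=4 -> [27 5 3]
Step 11: demand=3,sold=3 ship[1->2]=2 ship[0->1]=2 prod=4 -> [29 5 2]
Step 12: demand=3,sold=2 ship[1->2]=2 ship[0->1]=2 prod=4 -> [31 5 2]
First stockout at step 12

12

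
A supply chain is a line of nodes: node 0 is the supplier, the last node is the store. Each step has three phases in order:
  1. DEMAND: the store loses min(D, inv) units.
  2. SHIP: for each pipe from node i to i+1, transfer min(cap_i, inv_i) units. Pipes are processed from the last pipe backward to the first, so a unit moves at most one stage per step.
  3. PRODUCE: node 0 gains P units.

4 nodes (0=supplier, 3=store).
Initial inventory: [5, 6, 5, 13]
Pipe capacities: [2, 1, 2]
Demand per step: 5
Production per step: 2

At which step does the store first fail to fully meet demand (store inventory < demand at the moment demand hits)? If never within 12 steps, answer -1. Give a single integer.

Step 1: demand=5,sold=5 ship[2->3]=2 ship[1->2]=1 ship[0->1]=2 prod=2 -> [5 7 4 10]
Step 2: demand=5,sold=5 ship[2->3]=2 ship[1->2]=1 ship[0->1]=2 prod=2 -> [5 8 3 7]
Step 3: demand=5,sold=5 ship[2->3]=2 ship[1->2]=1 ship[0->1]=2 prod=2 -> [5 9 2 4]
Step 4: demand=5,sold=4 ship[2->3]=2 ship[1->2]=1 ship[0->1]=2 prod=2 -> [5 10 1 2]
Step 5: demand=5,sold=2 ship[2->3]=1 ship[1->2]=1 ship[0->1]=2 prod=2 -> [5 11 1 1]
Step 6: demand=5,sold=1 ship[2->3]=1 ship[1->2]=1 ship[0->1]=2 prod=2 -> [5 12 1 1]
Step 7: demand=5,sold=1 ship[2->3]=1 ship[1->2]=1 ship[0->1]=2 prod=2 -> [5 13 1 1]
Step 8: demand=5,sold=1 ship[2->3]=1 ship[1->2]=1 ship[0->1]=2 prod=2 -> [5 14 1 1]
Step 9: demand=5,sold=1 ship[2->3]=1 ship[1->2]=1 ship[0->1]=2 prod=2 -> [5 15 1 1]
Step 10: demand=5,sold=1 ship[2->3]=1 ship[1->2]=1 ship[0->1]=2 prod=2 -> [5 16 1 1]
Step 11: demand=5,sold=1 ship[2->3]=1 ship[1->2]=1 ship[0->1]=2 prod=2 -> [5 17 1 1]
Step 12: demand=5,sold=1 ship[2->3]=1 ship[1->2]=1 ship[0->1]=2 prod=2 -> [5 18 1 1]
First stockout at step 4

4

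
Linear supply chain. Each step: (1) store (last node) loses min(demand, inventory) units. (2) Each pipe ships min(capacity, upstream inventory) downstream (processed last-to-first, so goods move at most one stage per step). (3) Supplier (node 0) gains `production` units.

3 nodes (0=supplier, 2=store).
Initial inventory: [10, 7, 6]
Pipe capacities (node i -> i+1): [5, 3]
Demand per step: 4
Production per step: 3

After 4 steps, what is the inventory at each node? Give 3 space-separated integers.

Step 1: demand=4,sold=4 ship[1->2]=3 ship[0->1]=5 prod=3 -> inv=[8 9 5]
Step 2: demand=4,sold=4 ship[1->2]=3 ship[0->1]=5 prod=3 -> inv=[6 11 4]
Step 3: demand=4,sold=4 ship[1->2]=3 ship[0->1]=5 prod=3 -> inv=[4 13 3]
Step 4: demand=4,sold=3 ship[1->2]=3 ship[0->1]=4 prod=3 -> inv=[3 14 3]

3 14 3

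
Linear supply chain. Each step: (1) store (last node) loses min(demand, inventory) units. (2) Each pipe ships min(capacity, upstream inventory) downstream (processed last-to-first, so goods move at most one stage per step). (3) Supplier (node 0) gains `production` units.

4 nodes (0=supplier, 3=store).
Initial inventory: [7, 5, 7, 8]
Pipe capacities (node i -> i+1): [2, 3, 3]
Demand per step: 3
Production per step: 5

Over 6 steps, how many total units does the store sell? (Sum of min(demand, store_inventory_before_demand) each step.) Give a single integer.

Answer: 18

Derivation:
Step 1: sold=3 (running total=3) -> [10 4 7 8]
Step 2: sold=3 (running total=6) -> [13 3 7 8]
Step 3: sold=3 (running total=9) -> [16 2 7 8]
Step 4: sold=3 (running total=12) -> [19 2 6 8]
Step 5: sold=3 (running total=15) -> [22 2 5 8]
Step 6: sold=3 (running total=18) -> [25 2 4 8]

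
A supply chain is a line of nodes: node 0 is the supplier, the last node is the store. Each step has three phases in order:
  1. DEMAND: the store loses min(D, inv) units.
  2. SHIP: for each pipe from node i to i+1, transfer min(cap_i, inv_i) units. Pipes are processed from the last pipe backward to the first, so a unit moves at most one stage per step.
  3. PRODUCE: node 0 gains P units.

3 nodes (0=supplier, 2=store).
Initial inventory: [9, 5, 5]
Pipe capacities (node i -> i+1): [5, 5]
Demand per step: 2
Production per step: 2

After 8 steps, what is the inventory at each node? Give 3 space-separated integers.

Step 1: demand=2,sold=2 ship[1->2]=5 ship[0->1]=5 prod=2 -> inv=[6 5 8]
Step 2: demand=2,sold=2 ship[1->2]=5 ship[0->1]=5 prod=2 -> inv=[3 5 11]
Step 3: demand=2,sold=2 ship[1->2]=5 ship[0->1]=3 prod=2 -> inv=[2 3 14]
Step 4: demand=2,sold=2 ship[1->2]=3 ship[0->1]=2 prod=2 -> inv=[2 2 15]
Step 5: demand=2,sold=2 ship[1->2]=2 ship[0->1]=2 prod=2 -> inv=[2 2 15]
Step 6: demand=2,sold=2 ship[1->2]=2 ship[0->1]=2 prod=2 -> inv=[2 2 15]
Step 7: demand=2,sold=2 ship[1->2]=2 ship[0->1]=2 prod=2 -> inv=[2 2 15]
Step 8: demand=2,sold=2 ship[1->2]=2 ship[0->1]=2 prod=2 -> inv=[2 2 15]

2 2 15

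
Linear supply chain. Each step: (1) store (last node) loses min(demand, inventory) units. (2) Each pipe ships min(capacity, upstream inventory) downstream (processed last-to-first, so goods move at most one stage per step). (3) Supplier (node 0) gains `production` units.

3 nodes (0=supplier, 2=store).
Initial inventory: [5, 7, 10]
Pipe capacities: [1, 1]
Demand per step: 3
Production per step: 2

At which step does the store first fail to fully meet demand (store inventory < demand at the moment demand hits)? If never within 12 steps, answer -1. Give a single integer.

Step 1: demand=3,sold=3 ship[1->2]=1 ship[0->1]=1 prod=2 -> [6 7 8]
Step 2: demand=3,sold=3 ship[1->2]=1 ship[0->1]=1 prod=2 -> [7 7 6]
Step 3: demand=3,sold=3 ship[1->2]=1 ship[0->1]=1 prod=2 -> [8 7 4]
Step 4: demand=3,sold=3 ship[1->2]=1 ship[0->1]=1 prod=2 -> [9 7 2]
Step 5: demand=3,sold=2 ship[1->2]=1 ship[0->1]=1 prod=2 -> [10 7 1]
Step 6: demand=3,sold=1 ship[1->2]=1 ship[0->1]=1 prod=2 -> [11 7 1]
Step 7: demand=3,sold=1 ship[1->2]=1 ship[0->1]=1 prod=2 -> [12 7 1]
Step 8: demand=3,sold=1 ship[1->2]=1 ship[0->1]=1 prod=2 -> [13 7 1]
Step 9: demand=3,sold=1 ship[1->2]=1 ship[0->1]=1 prod=2 -> [14 7 1]
Step 10: demand=3,sold=1 ship[1->2]=1 ship[0->1]=1 prod=2 -> [15 7 1]
Step 11: demand=3,sold=1 ship[1->2]=1 ship[0->1]=1 prod=2 -> [16 7 1]
Step 12: demand=3,sold=1 ship[1->2]=1 ship[0->1]=1 prod=2 -> [17 7 1]
First stockout at step 5

5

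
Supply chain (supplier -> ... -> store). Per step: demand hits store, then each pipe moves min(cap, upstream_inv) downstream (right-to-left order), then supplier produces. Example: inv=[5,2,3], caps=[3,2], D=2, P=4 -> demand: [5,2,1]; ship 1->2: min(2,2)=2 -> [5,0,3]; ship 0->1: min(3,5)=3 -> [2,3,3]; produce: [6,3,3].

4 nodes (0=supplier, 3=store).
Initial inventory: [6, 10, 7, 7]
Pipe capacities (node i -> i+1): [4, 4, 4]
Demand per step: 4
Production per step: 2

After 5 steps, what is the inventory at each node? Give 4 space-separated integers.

Step 1: demand=4,sold=4 ship[2->3]=4 ship[1->2]=4 ship[0->1]=4 prod=2 -> inv=[4 10 7 7]
Step 2: demand=4,sold=4 ship[2->3]=4 ship[1->2]=4 ship[0->1]=4 prod=2 -> inv=[2 10 7 7]
Step 3: demand=4,sold=4 ship[2->3]=4 ship[1->2]=4 ship[0->1]=2 prod=2 -> inv=[2 8 7 7]
Step 4: demand=4,sold=4 ship[2->3]=4 ship[1->2]=4 ship[0->1]=2 prod=2 -> inv=[2 6 7 7]
Step 5: demand=4,sold=4 ship[2->3]=4 ship[1->2]=4 ship[0->1]=2 prod=2 -> inv=[2 4 7 7]

2 4 7 7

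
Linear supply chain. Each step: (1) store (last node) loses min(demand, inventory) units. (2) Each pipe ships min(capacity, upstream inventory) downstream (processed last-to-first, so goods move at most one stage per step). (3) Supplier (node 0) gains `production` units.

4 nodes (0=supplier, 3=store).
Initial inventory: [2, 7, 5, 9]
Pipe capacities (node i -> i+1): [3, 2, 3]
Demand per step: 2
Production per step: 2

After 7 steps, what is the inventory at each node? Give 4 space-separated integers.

Step 1: demand=2,sold=2 ship[2->3]=3 ship[1->2]=2 ship[0->1]=2 prod=2 -> inv=[2 7 4 10]
Step 2: demand=2,sold=2 ship[2->3]=3 ship[1->2]=2 ship[0->1]=2 prod=2 -> inv=[2 7 3 11]
Step 3: demand=2,sold=2 ship[2->3]=3 ship[1->2]=2 ship[0->1]=2 prod=2 -> inv=[2 7 2 12]
Step 4: demand=2,sold=2 ship[2->3]=2 ship[1->2]=2 ship[0->1]=2 prod=2 -> inv=[2 7 2 12]
Step 5: demand=2,sold=2 ship[2->3]=2 ship[1->2]=2 ship[0->1]=2 prod=2 -> inv=[2 7 2 12]
Step 6: demand=2,sold=2 ship[2->3]=2 ship[1->2]=2 ship[0->1]=2 prod=2 -> inv=[2 7 2 12]
Step 7: demand=2,sold=2 ship[2->3]=2 ship[1->2]=2 ship[0->1]=2 prod=2 -> inv=[2 7 2 12]

2 7 2 12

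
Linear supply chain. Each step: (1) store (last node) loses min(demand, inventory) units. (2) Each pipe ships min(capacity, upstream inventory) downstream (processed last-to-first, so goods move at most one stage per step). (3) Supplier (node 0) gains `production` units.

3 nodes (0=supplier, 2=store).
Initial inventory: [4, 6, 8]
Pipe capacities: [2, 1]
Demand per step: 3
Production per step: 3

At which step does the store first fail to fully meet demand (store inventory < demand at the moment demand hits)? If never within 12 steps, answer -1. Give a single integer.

Step 1: demand=3,sold=3 ship[1->2]=1 ship[0->1]=2 prod=3 -> [5 7 6]
Step 2: demand=3,sold=3 ship[1->2]=1 ship[0->1]=2 prod=3 -> [6 8 4]
Step 3: demand=3,sold=3 ship[1->2]=1 ship[0->1]=2 prod=3 -> [7 9 2]
Step 4: demand=3,sold=2 ship[1->2]=1 ship[0->1]=2 prod=3 -> [8 10 1]
Step 5: demand=3,sold=1 ship[1->2]=1 ship[0->1]=2 prod=3 -> [9 11 1]
Step 6: demand=3,sold=1 ship[1->2]=1 ship[0->1]=2 prod=3 -> [10 12 1]
Step 7: demand=3,sold=1 ship[1->2]=1 ship[0->1]=2 prod=3 -> [11 13 1]
Step 8: demand=3,sold=1 ship[1->2]=1 ship[0->1]=2 prod=3 -> [12 14 1]
Step 9: demand=3,sold=1 ship[1->2]=1 ship[0->1]=2 prod=3 -> [13 15 1]
Step 10: demand=3,sold=1 ship[1->2]=1 ship[0->1]=2 prod=3 -> [14 16 1]
Step 11: demand=3,sold=1 ship[1->2]=1 ship[0->1]=2 prod=3 -> [15 17 1]
Step 12: demand=3,sold=1 ship[1->2]=1 ship[0->1]=2 prod=3 -> [16 18 1]
First stockout at step 4

4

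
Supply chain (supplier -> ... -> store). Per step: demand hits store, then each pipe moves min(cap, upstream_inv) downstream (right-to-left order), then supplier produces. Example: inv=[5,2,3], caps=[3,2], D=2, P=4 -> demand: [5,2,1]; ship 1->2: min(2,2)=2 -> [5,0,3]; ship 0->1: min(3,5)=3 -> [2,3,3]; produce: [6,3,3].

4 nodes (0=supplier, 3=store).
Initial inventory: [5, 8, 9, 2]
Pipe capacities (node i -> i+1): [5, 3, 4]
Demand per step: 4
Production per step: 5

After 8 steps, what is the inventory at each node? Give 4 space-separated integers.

Step 1: demand=4,sold=2 ship[2->3]=4 ship[1->2]=3 ship[0->1]=5 prod=5 -> inv=[5 10 8 4]
Step 2: demand=4,sold=4 ship[2->3]=4 ship[1->2]=3 ship[0->1]=5 prod=5 -> inv=[5 12 7 4]
Step 3: demand=4,sold=4 ship[2->3]=4 ship[1->2]=3 ship[0->1]=5 prod=5 -> inv=[5 14 6 4]
Step 4: demand=4,sold=4 ship[2->3]=4 ship[1->2]=3 ship[0->1]=5 prod=5 -> inv=[5 16 5 4]
Step 5: demand=4,sold=4 ship[2->3]=4 ship[1->2]=3 ship[0->1]=5 prod=5 -> inv=[5 18 4 4]
Step 6: demand=4,sold=4 ship[2->3]=4 ship[1->2]=3 ship[0->1]=5 prod=5 -> inv=[5 20 3 4]
Step 7: demand=4,sold=4 ship[2->3]=3 ship[1->2]=3 ship[0->1]=5 prod=5 -> inv=[5 22 3 3]
Step 8: demand=4,sold=3 ship[2->3]=3 ship[1->2]=3 ship[0->1]=5 prod=5 -> inv=[5 24 3 3]

5 24 3 3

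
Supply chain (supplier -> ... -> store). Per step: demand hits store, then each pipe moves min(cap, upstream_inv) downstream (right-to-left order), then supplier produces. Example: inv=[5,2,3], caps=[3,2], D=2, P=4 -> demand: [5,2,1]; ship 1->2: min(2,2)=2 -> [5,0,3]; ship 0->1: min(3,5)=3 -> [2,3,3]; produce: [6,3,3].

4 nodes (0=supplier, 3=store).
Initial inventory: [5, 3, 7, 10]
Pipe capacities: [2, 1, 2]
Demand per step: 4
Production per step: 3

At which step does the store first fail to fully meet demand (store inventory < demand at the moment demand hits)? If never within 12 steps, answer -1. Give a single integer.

Step 1: demand=4,sold=4 ship[2->3]=2 ship[1->2]=1 ship[0->1]=2 prod=3 -> [6 4 6 8]
Step 2: demand=4,sold=4 ship[2->3]=2 ship[1->2]=1 ship[0->1]=2 prod=3 -> [7 5 5 6]
Step 3: demand=4,sold=4 ship[2->3]=2 ship[1->2]=1 ship[0->1]=2 prod=3 -> [8 6 4 4]
Step 4: demand=4,sold=4 ship[2->3]=2 ship[1->2]=1 ship[0->1]=2 prod=3 -> [9 7 3 2]
Step 5: demand=4,sold=2 ship[2->3]=2 ship[1->2]=1 ship[0->1]=2 prod=3 -> [10 8 2 2]
Step 6: demand=4,sold=2 ship[2->3]=2 ship[1->2]=1 ship[0->1]=2 prod=3 -> [11 9 1 2]
Step 7: demand=4,sold=2 ship[2->3]=1 ship[1->2]=1 ship[0->1]=2 prod=3 -> [12 10 1 1]
Step 8: demand=4,sold=1 ship[2->3]=1 ship[1->2]=1 ship[0->1]=2 prod=3 -> [13 11 1 1]
Step 9: demand=4,sold=1 ship[2->3]=1 ship[1->2]=1 ship[0->1]=2 prod=3 -> [14 12 1 1]
Step 10: demand=4,sold=1 ship[2->3]=1 ship[1->2]=1 ship[0->1]=2 prod=3 -> [15 13 1 1]
Step 11: demand=4,sold=1 ship[2->3]=1 ship[1->2]=1 ship[0->1]=2 prod=3 -> [16 14 1 1]
Step 12: demand=4,sold=1 ship[2->3]=1 ship[1->2]=1 ship[0->1]=2 prod=3 -> [17 15 1 1]
First stockout at step 5

5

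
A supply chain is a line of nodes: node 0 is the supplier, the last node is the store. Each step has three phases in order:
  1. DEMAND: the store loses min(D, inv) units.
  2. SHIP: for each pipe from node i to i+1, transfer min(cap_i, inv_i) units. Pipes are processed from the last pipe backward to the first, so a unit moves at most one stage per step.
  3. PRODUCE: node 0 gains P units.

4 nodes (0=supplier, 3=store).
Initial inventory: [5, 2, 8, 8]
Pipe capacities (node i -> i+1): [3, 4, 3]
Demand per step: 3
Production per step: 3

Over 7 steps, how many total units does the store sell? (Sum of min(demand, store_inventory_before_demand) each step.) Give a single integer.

Step 1: sold=3 (running total=3) -> [5 3 7 8]
Step 2: sold=3 (running total=6) -> [5 3 7 8]
Step 3: sold=3 (running total=9) -> [5 3 7 8]
Step 4: sold=3 (running total=12) -> [5 3 7 8]
Step 5: sold=3 (running total=15) -> [5 3 7 8]
Step 6: sold=3 (running total=18) -> [5 3 7 8]
Step 7: sold=3 (running total=21) -> [5 3 7 8]

Answer: 21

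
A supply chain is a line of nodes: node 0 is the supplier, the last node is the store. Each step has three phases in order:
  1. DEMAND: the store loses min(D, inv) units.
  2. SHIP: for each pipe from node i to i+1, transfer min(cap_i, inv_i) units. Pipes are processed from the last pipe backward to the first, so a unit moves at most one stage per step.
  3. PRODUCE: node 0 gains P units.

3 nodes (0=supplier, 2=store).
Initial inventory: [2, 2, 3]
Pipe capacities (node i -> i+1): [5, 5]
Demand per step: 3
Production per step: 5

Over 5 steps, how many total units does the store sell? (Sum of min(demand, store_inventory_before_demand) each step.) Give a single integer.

Step 1: sold=3 (running total=3) -> [5 2 2]
Step 2: sold=2 (running total=5) -> [5 5 2]
Step 3: sold=2 (running total=7) -> [5 5 5]
Step 4: sold=3 (running total=10) -> [5 5 7]
Step 5: sold=3 (running total=13) -> [5 5 9]

Answer: 13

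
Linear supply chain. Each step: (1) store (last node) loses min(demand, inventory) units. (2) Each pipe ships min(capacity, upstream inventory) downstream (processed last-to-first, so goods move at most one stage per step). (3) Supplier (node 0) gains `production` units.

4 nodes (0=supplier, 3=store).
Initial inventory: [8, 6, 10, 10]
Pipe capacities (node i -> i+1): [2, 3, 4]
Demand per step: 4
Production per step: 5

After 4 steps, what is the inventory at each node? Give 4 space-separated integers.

Step 1: demand=4,sold=4 ship[2->3]=4 ship[1->2]=3 ship[0->1]=2 prod=5 -> inv=[11 5 9 10]
Step 2: demand=4,sold=4 ship[2->3]=4 ship[1->2]=3 ship[0->1]=2 prod=5 -> inv=[14 4 8 10]
Step 3: demand=4,sold=4 ship[2->3]=4 ship[1->2]=3 ship[0->1]=2 prod=5 -> inv=[17 3 7 10]
Step 4: demand=4,sold=4 ship[2->3]=4 ship[1->2]=3 ship[0->1]=2 prod=5 -> inv=[20 2 6 10]

20 2 6 10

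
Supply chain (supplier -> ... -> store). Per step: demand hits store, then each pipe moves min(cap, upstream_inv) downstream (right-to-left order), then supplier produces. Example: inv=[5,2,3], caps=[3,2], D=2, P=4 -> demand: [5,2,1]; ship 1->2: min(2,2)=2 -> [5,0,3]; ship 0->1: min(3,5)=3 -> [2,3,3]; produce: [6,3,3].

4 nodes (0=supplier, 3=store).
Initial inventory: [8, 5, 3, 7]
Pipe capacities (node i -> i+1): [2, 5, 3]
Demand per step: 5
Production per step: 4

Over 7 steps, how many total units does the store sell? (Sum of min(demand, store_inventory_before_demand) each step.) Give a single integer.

Answer: 23

Derivation:
Step 1: sold=5 (running total=5) -> [10 2 5 5]
Step 2: sold=5 (running total=10) -> [12 2 4 3]
Step 3: sold=3 (running total=13) -> [14 2 3 3]
Step 4: sold=3 (running total=16) -> [16 2 2 3]
Step 5: sold=3 (running total=19) -> [18 2 2 2]
Step 6: sold=2 (running total=21) -> [20 2 2 2]
Step 7: sold=2 (running total=23) -> [22 2 2 2]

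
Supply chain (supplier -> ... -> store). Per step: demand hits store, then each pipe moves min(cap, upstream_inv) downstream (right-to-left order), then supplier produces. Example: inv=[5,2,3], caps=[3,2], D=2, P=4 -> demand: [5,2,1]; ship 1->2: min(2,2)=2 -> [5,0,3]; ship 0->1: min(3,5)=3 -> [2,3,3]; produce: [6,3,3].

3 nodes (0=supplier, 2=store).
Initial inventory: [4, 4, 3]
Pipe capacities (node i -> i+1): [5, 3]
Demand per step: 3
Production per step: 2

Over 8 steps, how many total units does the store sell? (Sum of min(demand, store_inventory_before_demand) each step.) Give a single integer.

Answer: 21

Derivation:
Step 1: sold=3 (running total=3) -> [2 5 3]
Step 2: sold=3 (running total=6) -> [2 4 3]
Step 3: sold=3 (running total=9) -> [2 3 3]
Step 4: sold=3 (running total=12) -> [2 2 3]
Step 5: sold=3 (running total=15) -> [2 2 2]
Step 6: sold=2 (running total=17) -> [2 2 2]
Step 7: sold=2 (running total=19) -> [2 2 2]
Step 8: sold=2 (running total=21) -> [2 2 2]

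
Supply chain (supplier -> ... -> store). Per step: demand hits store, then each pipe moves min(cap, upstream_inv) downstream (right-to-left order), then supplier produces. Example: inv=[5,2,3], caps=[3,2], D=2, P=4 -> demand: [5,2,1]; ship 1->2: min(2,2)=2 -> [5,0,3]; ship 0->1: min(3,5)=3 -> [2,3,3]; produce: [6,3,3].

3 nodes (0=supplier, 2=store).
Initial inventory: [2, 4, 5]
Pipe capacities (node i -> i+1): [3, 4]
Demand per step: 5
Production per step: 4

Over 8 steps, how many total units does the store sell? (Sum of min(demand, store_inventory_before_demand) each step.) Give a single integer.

Step 1: sold=5 (running total=5) -> [4 2 4]
Step 2: sold=4 (running total=9) -> [5 3 2]
Step 3: sold=2 (running total=11) -> [6 3 3]
Step 4: sold=3 (running total=14) -> [7 3 3]
Step 5: sold=3 (running total=17) -> [8 3 3]
Step 6: sold=3 (running total=20) -> [9 3 3]
Step 7: sold=3 (running total=23) -> [10 3 3]
Step 8: sold=3 (running total=26) -> [11 3 3]

Answer: 26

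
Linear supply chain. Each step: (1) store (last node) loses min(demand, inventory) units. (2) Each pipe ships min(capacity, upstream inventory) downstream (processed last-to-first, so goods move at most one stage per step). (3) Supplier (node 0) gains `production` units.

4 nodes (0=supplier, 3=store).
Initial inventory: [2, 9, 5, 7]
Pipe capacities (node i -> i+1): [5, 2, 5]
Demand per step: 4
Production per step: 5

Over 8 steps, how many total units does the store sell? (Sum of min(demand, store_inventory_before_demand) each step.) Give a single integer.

Step 1: sold=4 (running total=4) -> [5 9 2 8]
Step 2: sold=4 (running total=8) -> [5 12 2 6]
Step 3: sold=4 (running total=12) -> [5 15 2 4]
Step 4: sold=4 (running total=16) -> [5 18 2 2]
Step 5: sold=2 (running total=18) -> [5 21 2 2]
Step 6: sold=2 (running total=20) -> [5 24 2 2]
Step 7: sold=2 (running total=22) -> [5 27 2 2]
Step 8: sold=2 (running total=24) -> [5 30 2 2]

Answer: 24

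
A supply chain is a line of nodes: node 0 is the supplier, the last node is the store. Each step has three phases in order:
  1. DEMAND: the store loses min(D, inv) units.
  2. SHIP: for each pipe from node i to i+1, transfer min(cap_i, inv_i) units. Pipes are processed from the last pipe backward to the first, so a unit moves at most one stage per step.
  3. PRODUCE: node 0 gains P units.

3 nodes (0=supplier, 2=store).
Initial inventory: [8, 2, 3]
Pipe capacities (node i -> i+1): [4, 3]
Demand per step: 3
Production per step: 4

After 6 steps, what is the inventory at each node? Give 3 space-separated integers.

Step 1: demand=3,sold=3 ship[1->2]=2 ship[0->1]=4 prod=4 -> inv=[8 4 2]
Step 2: demand=3,sold=2 ship[1->2]=3 ship[0->1]=4 prod=4 -> inv=[8 5 3]
Step 3: demand=3,sold=3 ship[1->2]=3 ship[0->1]=4 prod=4 -> inv=[8 6 3]
Step 4: demand=3,sold=3 ship[1->2]=3 ship[0->1]=4 prod=4 -> inv=[8 7 3]
Step 5: demand=3,sold=3 ship[1->2]=3 ship[0->1]=4 prod=4 -> inv=[8 8 3]
Step 6: demand=3,sold=3 ship[1->2]=3 ship[0->1]=4 prod=4 -> inv=[8 9 3]

8 9 3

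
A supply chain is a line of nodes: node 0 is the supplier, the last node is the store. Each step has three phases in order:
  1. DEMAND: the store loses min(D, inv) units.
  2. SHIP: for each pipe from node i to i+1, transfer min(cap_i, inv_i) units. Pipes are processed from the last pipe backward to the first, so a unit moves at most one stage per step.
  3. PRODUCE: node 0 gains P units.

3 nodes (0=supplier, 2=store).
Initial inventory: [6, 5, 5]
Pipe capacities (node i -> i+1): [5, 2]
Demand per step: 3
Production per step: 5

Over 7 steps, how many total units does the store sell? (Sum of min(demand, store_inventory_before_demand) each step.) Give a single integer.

Answer: 17

Derivation:
Step 1: sold=3 (running total=3) -> [6 8 4]
Step 2: sold=3 (running total=6) -> [6 11 3]
Step 3: sold=3 (running total=9) -> [6 14 2]
Step 4: sold=2 (running total=11) -> [6 17 2]
Step 5: sold=2 (running total=13) -> [6 20 2]
Step 6: sold=2 (running total=15) -> [6 23 2]
Step 7: sold=2 (running total=17) -> [6 26 2]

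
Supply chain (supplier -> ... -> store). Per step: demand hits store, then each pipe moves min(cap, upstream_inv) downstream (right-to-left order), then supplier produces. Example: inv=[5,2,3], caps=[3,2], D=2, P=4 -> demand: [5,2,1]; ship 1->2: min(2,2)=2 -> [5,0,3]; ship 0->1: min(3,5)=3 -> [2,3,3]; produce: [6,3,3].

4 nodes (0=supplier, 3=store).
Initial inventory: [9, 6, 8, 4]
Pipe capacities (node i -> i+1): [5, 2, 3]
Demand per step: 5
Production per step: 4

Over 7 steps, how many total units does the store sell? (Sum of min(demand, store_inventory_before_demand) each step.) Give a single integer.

Step 1: sold=4 (running total=4) -> [8 9 7 3]
Step 2: sold=3 (running total=7) -> [7 12 6 3]
Step 3: sold=3 (running total=10) -> [6 15 5 3]
Step 4: sold=3 (running total=13) -> [5 18 4 3]
Step 5: sold=3 (running total=16) -> [4 21 3 3]
Step 6: sold=3 (running total=19) -> [4 23 2 3]
Step 7: sold=3 (running total=22) -> [4 25 2 2]

Answer: 22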